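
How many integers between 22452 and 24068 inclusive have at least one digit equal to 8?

The integers in [22452, 24068] that have at least one digit equal to 8: 22458, 22468, 22478, 22480, 22481, 22482, …, 24058, 24068.
468 qualify.

468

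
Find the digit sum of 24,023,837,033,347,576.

67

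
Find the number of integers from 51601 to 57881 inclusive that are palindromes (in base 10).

The integers in [51601, 57881] that are palindromes (in base 10): 51615, 51715, 51815, 51915, 52025, 52125, …, 57775, 57875.
63 qualify.

63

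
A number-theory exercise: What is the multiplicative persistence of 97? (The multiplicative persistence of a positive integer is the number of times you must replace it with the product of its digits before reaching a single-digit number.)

97 → 63 → 18 → 8 (3 steps)

3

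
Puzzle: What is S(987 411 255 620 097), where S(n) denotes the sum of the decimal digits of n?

66

9+8+7+4+1+1+2+5+5+6+2+0+0+9+7 = 66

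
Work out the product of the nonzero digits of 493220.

432

4×9×3×2×2 = 432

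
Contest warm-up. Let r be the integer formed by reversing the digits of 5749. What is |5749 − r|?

Reverse of 5749 is 9475.
|5749 − 9475| = 3726

3726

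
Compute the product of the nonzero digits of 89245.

2880

8×9×2×4×5 = 2880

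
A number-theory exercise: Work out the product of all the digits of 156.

30

1×5×6 = 30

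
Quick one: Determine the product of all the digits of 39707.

3×9×7×0×7 = 0

0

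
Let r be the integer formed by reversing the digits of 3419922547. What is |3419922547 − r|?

4032376596

Reverse of 3419922547 is 7452299143.
|3419922547 − 7452299143| = 4032376596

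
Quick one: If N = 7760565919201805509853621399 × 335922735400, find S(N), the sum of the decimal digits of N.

170

7760565919201805509853621399 × 335922735400 = 2606950531830285891488820153948054824600
Sum of its 40 digits: 170.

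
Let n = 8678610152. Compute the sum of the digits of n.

44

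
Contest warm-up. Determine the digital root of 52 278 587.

5+2+2+7+8+5+8+7 = 44
4+4 = 8
(Equivalently, 52 278 587 mod 9 = 8.)

8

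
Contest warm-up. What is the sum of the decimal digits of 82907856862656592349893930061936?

167

8+2+9+0+7+8+5+6+8+6+2+6+5+6+5+9+2+3+4+9+8+9+3+9+3+0+0+6+1+9+3+6 = 167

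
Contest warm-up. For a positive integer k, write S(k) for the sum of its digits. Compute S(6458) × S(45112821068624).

S(6458) = 6+4+5+8 = 23.
S(45112821068624) = 4+5+1+1+2+8+2+1+0+6+8+6+2+4 = 50.
23 · 50 = 1150.

1150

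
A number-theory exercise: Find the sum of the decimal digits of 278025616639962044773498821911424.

150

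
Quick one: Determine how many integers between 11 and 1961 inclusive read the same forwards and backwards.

The integers in [11, 1961] that read the same forwards and backwards: 11, 22, 33, 44, 55, 66, …, 1771, 1881.
108 qualify.

108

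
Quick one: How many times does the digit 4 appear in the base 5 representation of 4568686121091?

4568686121091 in base 5 is 1044323132121333331.
The digit 4 appears 2 times.

2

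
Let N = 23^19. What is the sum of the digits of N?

23^19 = 74615470927590710561908487
Sum of its 26 digits: 122.

122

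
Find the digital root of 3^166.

The digital root of n equals n mod 9 (or 9 when 9 | n), so we need 3^166 mod 9.
3^166 ≡ 0 (mod 9), so the digital root is 9.

9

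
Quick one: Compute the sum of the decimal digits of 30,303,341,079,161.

41

3+0+3+0+3+3+4+1+0+7+9+1+6+1 = 41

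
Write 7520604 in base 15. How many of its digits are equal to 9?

7520604 in base 15 is 9D84D9.
The digit 9 appears 2 times.

2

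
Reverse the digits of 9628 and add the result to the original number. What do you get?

Reverse of 9628 is 8269.
9628 + 8269 = 17897

17897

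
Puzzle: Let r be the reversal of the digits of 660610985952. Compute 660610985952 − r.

401021969886

Reverse of 660610985952 is 259589016066.
660610985952 − 259589016066 = 401021969886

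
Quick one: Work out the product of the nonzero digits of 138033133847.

1×3×8×3×3×1×3×3×8×4×7 = 435456

435456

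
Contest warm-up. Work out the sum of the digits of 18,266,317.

34

1+8+2+6+6+3+1+7 = 34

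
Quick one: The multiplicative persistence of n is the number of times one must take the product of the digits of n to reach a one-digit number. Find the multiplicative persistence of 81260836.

81260836 → 0 (1 step)

1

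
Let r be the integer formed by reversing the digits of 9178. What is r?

Reversing 9178 gives 8719.

8719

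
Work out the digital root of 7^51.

The digital root of n equals n mod 9 (or 9 when 9 | n), so we need 7^51 mod 9.
7^51 ≡ 1 (mod 9), so the digital root is 1.

1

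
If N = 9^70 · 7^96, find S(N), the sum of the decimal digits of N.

702

9^70 · 7^96 = 8440875645733237047296969931123179119646555579828444907357541608289440209477282987970452573265671641154596150819933347439501710152145369766897948401
Sum of its 148 digits: 702.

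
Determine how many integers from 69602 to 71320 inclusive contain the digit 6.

728

The integers in [69602, 71320] that contain the digit 6: 69602, 69603, 69604, 69605, 69606, 69607, …, 71306, 71316.
728 qualify.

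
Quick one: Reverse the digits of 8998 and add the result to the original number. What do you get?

17996

Reverse of 8998 is 8998.
8998 + 8998 = 17996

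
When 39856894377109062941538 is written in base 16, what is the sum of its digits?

153

39856894377109062941538 in base 16 is 870A585D91A99AFFB62.
Digit sum: 8+7+0+10+5+8+5+13+9+1+10+9+9+10+15+15+11+6+2 = 153.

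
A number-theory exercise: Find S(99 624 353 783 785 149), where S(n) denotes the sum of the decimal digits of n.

93

9+9+6+2+4+3+5+3+7+8+3+7+8+5+1+4+9 = 93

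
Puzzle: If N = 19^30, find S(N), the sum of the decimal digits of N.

163

19^30 = 230466617897195215045509519405933293401
Sum of its 39 digits: 163.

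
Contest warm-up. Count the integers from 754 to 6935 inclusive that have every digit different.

3166

The integers in [754, 6935] that have every digit different: 754, 756, 758, 759, 760, 761, …, 6934, 6935.
3166 qualify.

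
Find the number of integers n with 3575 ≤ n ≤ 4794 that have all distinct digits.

The integers in [3575, 4794] that have all distinct digits: 3576, 3578, 3579, 3580, 3581, 3582, …, 4792, 4793.
630 qualify.

630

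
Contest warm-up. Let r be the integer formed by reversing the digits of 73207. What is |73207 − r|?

Reverse of 73207 is 70237.
|73207 − 70237| = 2970

2970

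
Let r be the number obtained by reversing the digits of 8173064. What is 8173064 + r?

12776782

Reverse of 8173064 is 4603718.
8173064 + 4603718 = 12776782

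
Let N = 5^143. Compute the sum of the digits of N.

461

5^143 = 8968310171678829253911869333055463240193676428009700939245237016894662929189507849514484405517578125
Sum of its 100 digits: 461.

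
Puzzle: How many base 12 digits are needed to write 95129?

5

95129 in base 12 is 47075, which has 5 digits.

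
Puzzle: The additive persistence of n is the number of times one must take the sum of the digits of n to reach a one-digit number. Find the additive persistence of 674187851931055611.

3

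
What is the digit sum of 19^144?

19^144 = 13820333946611113134901874070660588115919843166206772877163883957338216574899109539054827002670740340907627784382454094834613248987414410764940981111112225311374377381541117422843923521
Sum of its 185 digits: 775.

775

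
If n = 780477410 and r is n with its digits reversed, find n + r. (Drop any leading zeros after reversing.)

Reverse of 780477410 is 14774087.
780477410 + 14774087 = 795251497

795251497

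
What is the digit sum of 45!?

207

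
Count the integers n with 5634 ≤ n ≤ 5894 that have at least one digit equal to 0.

44

The integers in [5634, 5894] that have at least one digit equal to 0: 5640, 5650, 5660, 5670, 5680, 5690, …, 5880, 5890.
44 qualify.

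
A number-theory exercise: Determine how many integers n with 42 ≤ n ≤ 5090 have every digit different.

2765

The integers in [42, 5090] that have every digit different: 42, 43, 45, 46, 47, 48, …, 5087, 5089.
2765 qualify.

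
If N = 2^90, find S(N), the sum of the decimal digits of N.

118

2^90 = 1237940039285380274899124224
Sum of its 28 digits: 118.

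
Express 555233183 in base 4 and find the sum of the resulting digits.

23

555233183 in base 4 is 201012002332133.
Digit sum: 2+0+1+0+1+2+0+0+2+3+3+2+1+3+3 = 23.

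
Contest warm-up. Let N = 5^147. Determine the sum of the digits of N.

458

5^147 = 5605193857299268283694918333159664525121047767506063087028273135559164330743442405946552753448486328125
Sum of its 103 digits: 458.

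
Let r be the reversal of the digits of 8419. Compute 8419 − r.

-729

Reverse of 8419 is 9148.
8419 − 9148 = -729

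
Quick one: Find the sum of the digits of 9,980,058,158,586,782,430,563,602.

118

9+9+8+0+0+5+8+1+5+8+5+8+6+7+8+2+4+3+0+5+6+3+6+0+2 = 118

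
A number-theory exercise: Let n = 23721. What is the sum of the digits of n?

15

2+3+7+2+1 = 15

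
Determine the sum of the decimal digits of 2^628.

781

2^628 = 1113877103911668754551067286547922686741510866027480451801560673315252726369306002564920119950530126899082595110740822097336109551117050292542153642510306198303709637294986560078826707091456
Sum of its 190 digits: 781.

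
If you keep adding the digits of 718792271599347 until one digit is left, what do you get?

9

7+1+8+7+9+2+2+7+1+5+9+9+3+4+7 = 81
8+1 = 9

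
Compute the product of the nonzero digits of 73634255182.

1209600

7×3×6×3×4×2×5×5×1×8×2 = 1209600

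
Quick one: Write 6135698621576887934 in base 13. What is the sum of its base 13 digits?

6135698621576887934 in base 13 is 92B4246B45894B80C.
Digit sum: 9+2+11+4+2+4+6+11+4+5+8+9+4+11+8+0+12 = 110.

110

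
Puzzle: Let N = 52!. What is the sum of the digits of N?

52! = 80658175170943878571660636856403766975289505440883277824000000000000
Sum of its 68 digits: 279.

279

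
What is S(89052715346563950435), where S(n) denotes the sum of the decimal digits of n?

8+9+0+5+2+7+1+5+3+4+6+5+6+3+9+5+0+4+3+5 = 90

90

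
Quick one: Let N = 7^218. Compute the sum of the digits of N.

7^218 = 17036199732716516435604150035499303369543905376372645552843821520365466514648424538308894169264558219481834875287897870079560846802179141437300455448402596336434323635444629340595790449
Sum of its 185 digits: 832.

832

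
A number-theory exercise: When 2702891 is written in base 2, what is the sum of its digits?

12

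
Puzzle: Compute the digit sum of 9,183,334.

9+1+8+3+3+3+4 = 31

31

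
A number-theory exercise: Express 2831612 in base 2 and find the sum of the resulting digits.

2831612 in base 2 is 1010110011010011111100.
Digit sum: 1+0+1+0+1+1+0+0+1+1+0+1+0+0+1+1+1+1+1+1+0+0 = 13.

13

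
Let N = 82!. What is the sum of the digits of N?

82! = 475364333701284174842138206989404946643813294067993328617160934076743994734899148613007131808479167119360000000000000000000
Sum of its 123 digits: 477.

477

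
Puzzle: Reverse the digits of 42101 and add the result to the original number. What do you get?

Reverse of 42101 is 10124.
42101 + 10124 = 52225

52225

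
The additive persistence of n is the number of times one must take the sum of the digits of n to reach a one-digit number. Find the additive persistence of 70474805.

70474805 → 35 → 8 (2 steps)

2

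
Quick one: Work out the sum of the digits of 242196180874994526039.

99

2+4+2+1+9+6+1+8+0+8+7+4+9+9+4+5+2+6+0+3+9 = 99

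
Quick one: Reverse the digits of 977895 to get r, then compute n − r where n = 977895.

379116

Reverse of 977895 is 598779.
977895 − 598779 = 379116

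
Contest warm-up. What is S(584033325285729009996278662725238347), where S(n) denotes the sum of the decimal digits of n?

5+8+4+0+3+3+3+2+5+2+8+5+7+2+9+0+0+9+9+9+6+2+7+8+6+6+2+7+2+5+2+3+8+3+4+7 = 171

171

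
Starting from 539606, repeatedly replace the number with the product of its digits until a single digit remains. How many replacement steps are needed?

539606 → 0 (1 step)

1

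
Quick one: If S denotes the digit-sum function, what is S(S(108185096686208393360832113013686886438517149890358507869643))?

First digit sum: 279.
2+7+9 = 18.

18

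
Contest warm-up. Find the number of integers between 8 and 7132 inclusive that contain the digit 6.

2647

The integers in [8, 7132] that contain the digit 6: 16, 26, 36, 46, 56, 60, …, 7116, 7126.
2647 qualify.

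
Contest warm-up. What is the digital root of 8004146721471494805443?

8+0+0+4+1+4+6+7+2+1+4+7+1+4+9+4+8+0+5+4+4+3 = 86
8+6 = 14
1+4 = 5

5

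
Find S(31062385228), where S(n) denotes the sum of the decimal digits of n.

3+1+0+6+2+3+8+5+2+2+8 = 40

40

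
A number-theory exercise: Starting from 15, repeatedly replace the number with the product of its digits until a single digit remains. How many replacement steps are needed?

1

15 → 5 (1 step)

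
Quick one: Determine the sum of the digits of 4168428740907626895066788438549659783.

202

4+1+6+8+4+2+8+7+4+0+9+0+7+6+2+6+8+9+5+0+6+6+7+8+8+4+3+8+5+4+9+6+5+9+7+8+3 = 202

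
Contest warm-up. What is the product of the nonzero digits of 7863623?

36288

7×8×6×3×6×2×3 = 36288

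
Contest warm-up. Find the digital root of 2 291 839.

2+2+9+1+8+3+9 = 34
3+4 = 7

7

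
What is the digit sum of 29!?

126

29! = 8841761993739701954543616000000
Sum of its 31 digits: 126.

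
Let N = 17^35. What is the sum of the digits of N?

215

17^35 = 11633549665058175578832094238737833478284593
Sum of its 44 digits: 215.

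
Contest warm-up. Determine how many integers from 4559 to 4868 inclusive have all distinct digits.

The integers in [4559, 4868] that have all distinct digits: 4560, 4561, 4562, 4563, 4567, 4568, …, 4865, 4867.
181 qualify.

181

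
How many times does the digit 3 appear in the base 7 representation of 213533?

1

213533 in base 7 is 1546355.
The digit 3 appears 1 time.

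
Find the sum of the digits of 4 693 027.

31

4+6+9+3+0+2+7 = 31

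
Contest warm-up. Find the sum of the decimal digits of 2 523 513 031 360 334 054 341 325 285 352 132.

2+5+2+3+5+1+3+0+3+1+3+6+0+3+3+4+0+5+4+3+4+1+3+2+5+2+8+5+3+5+2+1+3+2 = 102

102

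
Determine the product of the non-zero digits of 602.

6×2 = 12

12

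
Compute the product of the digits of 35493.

1620

3×5×4×9×3 = 1620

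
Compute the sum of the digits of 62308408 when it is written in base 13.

62308408 in base 13 is CBA78A6.
Digit sum: 12+11+10+7+8+10+6 = 64.

64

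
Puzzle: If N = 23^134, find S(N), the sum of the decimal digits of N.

862

23^134 = 296162471984580759935155211465554463846492341524045605175330631799712916978623347832294009473125305655867158407912452735445707434394375431549739776727249993247992094989362394785250609
Sum of its 183 digits: 862.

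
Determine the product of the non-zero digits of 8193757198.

8×1×9×3×7×5×7×1×9×8 = 3810240

3810240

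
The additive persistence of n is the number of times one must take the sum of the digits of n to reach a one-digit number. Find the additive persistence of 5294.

2

5294 → 20 → 2 (2 steps)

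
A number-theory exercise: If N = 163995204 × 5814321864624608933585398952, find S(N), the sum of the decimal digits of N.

150

163995204 × 5814321864624608933585398952 = 953520900310773125483559952554626208
Sum of its 36 digits: 150.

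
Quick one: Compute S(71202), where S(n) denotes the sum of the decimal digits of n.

7+1+2+0+2 = 12

12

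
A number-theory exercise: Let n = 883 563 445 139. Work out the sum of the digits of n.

59

8+8+3+5+6+3+4+4+5+1+3+9 = 59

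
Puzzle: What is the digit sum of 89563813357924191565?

100

8+9+5+6+3+8+1+3+3+5+7+9+2+4+1+9+1+5+6+5 = 100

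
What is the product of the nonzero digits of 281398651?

2×8×1×3×9×8×6×5×1 = 103680

103680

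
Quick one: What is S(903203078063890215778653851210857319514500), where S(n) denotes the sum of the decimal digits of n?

9+0+3+2+0+3+0+7+8+0+6+3+8+9+0+2+1+5+7+7+8+6+5+3+8+5+1+2+1+0+8+5+7+3+1+9+5+1+4+5+0+0 = 167

167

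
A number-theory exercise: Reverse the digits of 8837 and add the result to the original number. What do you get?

16225

Reverse of 8837 is 7388.
8837 + 7388 = 16225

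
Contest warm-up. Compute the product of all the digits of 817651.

1680

8×1×7×6×5×1 = 1680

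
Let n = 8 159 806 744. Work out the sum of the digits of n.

8+1+5+9+8+0+6+7+4+4 = 52

52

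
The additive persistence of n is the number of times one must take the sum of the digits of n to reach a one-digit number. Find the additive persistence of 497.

497 → 20 → 2 (2 steps)

2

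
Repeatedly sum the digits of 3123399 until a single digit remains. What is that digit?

3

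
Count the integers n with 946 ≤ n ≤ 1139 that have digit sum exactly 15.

The integers in [946, 1139] that have digit sum exactly 15: 951, 960, 1059, 1068, 1077, 1086, 1095.
7 qualify.

7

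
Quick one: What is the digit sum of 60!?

60! = 8320987112741390144276341183223364380754172606361245952449277696409600000000000000
Sum of its 82 digits: 288.

288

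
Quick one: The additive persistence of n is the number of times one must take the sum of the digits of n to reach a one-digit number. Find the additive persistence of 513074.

2

513074 → 20 → 2 (2 steps)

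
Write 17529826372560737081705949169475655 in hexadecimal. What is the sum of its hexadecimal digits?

195

17529826372560737081705949169475655 in base 16 is 3604983E4CD9209F29DB7652C6047.
Digit sum: 3+6+0+4+9+8+3+14+4+12+13+9+2+0+9+15+2+9+13+11+7+6+5+2+12+6+0+4+7 = 195.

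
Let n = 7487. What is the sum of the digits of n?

26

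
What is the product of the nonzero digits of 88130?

192

8×8×1×3 = 192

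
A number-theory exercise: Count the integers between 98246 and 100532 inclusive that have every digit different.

230

The integers in [98246, 100532] that have every digit different: 98246, 98247, 98250, 98251, 98253, 98254, …, 98764, 98765.
230 qualify.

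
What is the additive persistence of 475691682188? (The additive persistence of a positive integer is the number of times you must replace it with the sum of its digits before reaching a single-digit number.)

3

475691682188 → 65 → 11 → 2 (3 steps)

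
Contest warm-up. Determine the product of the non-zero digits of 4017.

28

4×1×7 = 28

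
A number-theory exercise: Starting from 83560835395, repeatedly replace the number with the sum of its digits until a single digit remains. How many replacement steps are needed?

83560835395 → 55 → 10 → 1 (3 steps)

3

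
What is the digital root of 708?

7+0+8 = 15
1+5 = 6

6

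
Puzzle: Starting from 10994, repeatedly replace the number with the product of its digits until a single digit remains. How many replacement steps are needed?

1

10994 → 0 (1 step)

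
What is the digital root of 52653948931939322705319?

9

5+2+6+5+3+9+4+8+9+3+1+9+3+9+3+2+2+7+0+5+3+1+9 = 108
1+0+8 = 9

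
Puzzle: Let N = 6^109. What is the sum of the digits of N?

405

6^109 = 6583946478772170570086991118577690665795891022458455417130130183194015864677986205696
Sum of its 85 digits: 405.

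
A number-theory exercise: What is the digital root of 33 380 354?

3+3+3+8+0+3+5+4 = 29
2+9 = 11
1+1 = 2
(Equivalently, 33 380 354 mod 9 = 2.)

2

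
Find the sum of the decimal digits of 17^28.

145

17^28 = 28351092476867700887730107366063041
Sum of its 35 digits: 145.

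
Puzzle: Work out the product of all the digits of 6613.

108

6×6×1×3 = 108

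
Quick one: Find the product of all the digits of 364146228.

3×6×4×1×4×6×2×2×8 = 55296

55296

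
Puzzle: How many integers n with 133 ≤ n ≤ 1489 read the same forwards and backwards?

91

The integers in [133, 1489] that read the same forwards and backwards: 141, 151, 161, 171, 181, 191, …, 1331, 1441.
91 qualify.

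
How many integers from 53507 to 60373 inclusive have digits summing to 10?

The integers in [53507, 60373] that have digits summing to 10: 54001, 54010, 54100, 55000, 60004, 60013, …, 60301, 60310.
18 qualify.

18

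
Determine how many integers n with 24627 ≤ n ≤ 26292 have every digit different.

The integers in [24627, 26292] that have every digit different: 24630, 24631, 24635, 24637, 24638, 24639, …, 26197, 26198.
576 qualify.

576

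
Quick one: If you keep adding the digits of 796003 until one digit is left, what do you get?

7+9+6+0+0+3 = 25
2+5 = 7
(Equivalently, 796003 mod 9 = 7.)

7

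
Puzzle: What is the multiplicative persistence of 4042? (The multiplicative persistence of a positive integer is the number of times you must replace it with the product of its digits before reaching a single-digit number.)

1

4042 → 0 (1 step)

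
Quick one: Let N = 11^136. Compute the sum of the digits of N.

11^136 = 4259956668082612619277447642878823023942940540054226709850861458775704113189666216045909782718031049226064266217972940156600059061546972459361
Sum of its 142 digits: 628.

628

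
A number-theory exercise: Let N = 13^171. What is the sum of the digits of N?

13^171 = 30500941440790225846263910938334447106178610569821876624649353871482970302092112669455349348474410860945846246361937330271499848785009345366071703939976823364067647683430248532614970631718837
Sum of its 191 digits: 856.

856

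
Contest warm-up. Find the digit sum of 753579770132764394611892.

7+5+3+5+7+9+7+7+0+1+3+2+7+6+4+3+9+4+6+1+1+8+9+2 = 116

116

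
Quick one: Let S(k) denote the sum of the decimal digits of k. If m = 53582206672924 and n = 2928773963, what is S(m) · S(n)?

3416

S(53582206672924) = 5+3+5+8+2+2+0+6+6+7+2+9+2+4 = 61.
S(2928773963) = 2+9+2+8+7+7+3+9+6+3 = 56.
61 · 56 = 3416.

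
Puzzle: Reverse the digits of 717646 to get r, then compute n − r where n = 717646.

Reverse of 717646 is 646717.
717646 − 646717 = 70929

70929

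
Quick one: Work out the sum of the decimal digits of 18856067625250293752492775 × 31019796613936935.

189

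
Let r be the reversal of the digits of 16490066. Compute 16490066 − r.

-49519395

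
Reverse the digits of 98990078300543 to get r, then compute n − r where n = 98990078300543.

64489691290554

Reverse of 98990078300543 is 34500387009989.
98990078300543 − 34500387009989 = 64489691290554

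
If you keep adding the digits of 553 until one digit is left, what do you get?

4

5+5+3 = 13
1+3 = 4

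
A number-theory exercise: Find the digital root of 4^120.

1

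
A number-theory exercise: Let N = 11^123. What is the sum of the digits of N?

575

11^123 = 123395770596531812493410927243772008839270551392636157245043399555033873695498944033685744880228647820885994029380743132631072531
Sum of its 129 digits: 575.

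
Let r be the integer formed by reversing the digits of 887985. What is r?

589788

Reversing 887985 gives 589788.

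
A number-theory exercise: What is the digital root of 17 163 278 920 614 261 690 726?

6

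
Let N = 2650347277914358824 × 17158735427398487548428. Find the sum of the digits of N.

198

2650347277914358824 × 17158735427398487548428 = 45476607732458253814617773884715269128672
Sum of its 41 digits: 198.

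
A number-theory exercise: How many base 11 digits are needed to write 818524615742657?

15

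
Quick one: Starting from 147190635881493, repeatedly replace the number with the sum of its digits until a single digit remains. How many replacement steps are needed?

3

147190635881493 → 69 → 15 → 6 (3 steps)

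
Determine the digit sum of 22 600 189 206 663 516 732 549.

2+2+6+0+0+1+8+9+2+0+6+6+6+3+5+1+6+7+3+2+5+4+9 = 93

93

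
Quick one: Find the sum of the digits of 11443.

13

1+1+4+4+3 = 13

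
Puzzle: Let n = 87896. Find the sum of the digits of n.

8+7+8+9+6 = 38

38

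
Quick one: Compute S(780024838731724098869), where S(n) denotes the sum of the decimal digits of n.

104

7+8+0+0+2+4+8+3+8+7+3+1+7+2+4+0+9+8+8+6+9 = 104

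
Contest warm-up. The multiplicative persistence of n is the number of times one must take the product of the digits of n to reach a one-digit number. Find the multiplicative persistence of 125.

125 → 10 → 0 (2 steps)

2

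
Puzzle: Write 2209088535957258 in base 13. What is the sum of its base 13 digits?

2209088535957258 in base 13 is 73A84202940287.
Digit sum: 7+3+10+8+4+2+0+2+9+4+0+2+8+7 = 66.

66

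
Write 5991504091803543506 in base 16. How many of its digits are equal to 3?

3

5991504091803543506 in base 16 is 5326193A263FE7D2.
The digit 3 appears 3 times.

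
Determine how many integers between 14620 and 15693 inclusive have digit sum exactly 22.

78

The integers in [14620, 15693] that have digit sum exactly 22: 14629, 14638, 14647, 14656, 14665, 14674, …, 15682, 15691.
78 qualify.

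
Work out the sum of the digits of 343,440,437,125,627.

55

3+4+3+4+4+0+4+3+7+1+2+5+6+2+7 = 55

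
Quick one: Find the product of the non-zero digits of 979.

9×7×9 = 567

567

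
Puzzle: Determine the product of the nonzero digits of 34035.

3×4×3×5 = 180

180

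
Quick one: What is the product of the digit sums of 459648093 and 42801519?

1440

S(459648093) = 4+5+9+6+4+8+0+9+3 = 48.
S(42801519) = 4+2+8+0+1+5+1+9 = 30.
48 · 30 = 1440.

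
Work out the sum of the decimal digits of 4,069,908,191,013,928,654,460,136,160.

112

4+0+6+9+9+0+8+1+9+1+0+1+3+9+2+8+6+5+4+4+6+0+1+3+6+1+6+0 = 112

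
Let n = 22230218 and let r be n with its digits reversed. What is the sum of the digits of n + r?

22

Reversal of 22230218 is 81203222; 22230218 + 81203222 = 103433440.
Digit sum of 103433440: 1+0+3+4+3+3+4+4+0 = 22.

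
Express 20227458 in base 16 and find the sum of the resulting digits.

33

20227458 in base 16 is 134A582.
Digit sum: 1+3+4+10+5+8+2 = 33.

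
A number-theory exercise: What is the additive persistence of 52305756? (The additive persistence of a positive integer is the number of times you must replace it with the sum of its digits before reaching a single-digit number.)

2

52305756 → 33 → 6 (2 steps)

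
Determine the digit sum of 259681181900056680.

75

2+5+9+6+8+1+1+8+1+9+0+0+0+5+6+6+8+0 = 75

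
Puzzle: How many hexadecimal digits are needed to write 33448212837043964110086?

19

33448212837043964110086 in base 16 is 7153B33471092266506, which has 19 digits.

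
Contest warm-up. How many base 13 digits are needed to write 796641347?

796641347 in base 13 is C9078218, which has 8 digits.

8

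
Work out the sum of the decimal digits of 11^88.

466

11^88 = 43909277783870034878569768760415886733743786946105343887995366053338664170638348798300219681
Sum of its 92 digits: 466.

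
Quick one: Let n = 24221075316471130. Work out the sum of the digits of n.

49

2+4+2+2+1+0+7+5+3+1+6+4+7+1+1+3+0 = 49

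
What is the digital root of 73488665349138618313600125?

3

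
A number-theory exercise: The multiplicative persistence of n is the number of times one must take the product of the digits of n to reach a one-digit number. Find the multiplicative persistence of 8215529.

8215529 → 7200 → 0 (2 steps)

2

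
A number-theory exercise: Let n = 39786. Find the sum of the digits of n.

3+9+7+8+6 = 33

33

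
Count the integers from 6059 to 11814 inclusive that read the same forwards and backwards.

58

The integers in [6059, 11814] that read the same forwards and backwards: 6116, 6226, 6336, 6446, 6556, 6666, …, 11711, 11811.
58 qualify.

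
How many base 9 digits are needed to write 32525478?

32525478 in base 9 is 67173510, which has 8 digits.

8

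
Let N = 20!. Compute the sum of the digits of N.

20! = 2432902008176640000
Sum of its 19 digits: 54.

54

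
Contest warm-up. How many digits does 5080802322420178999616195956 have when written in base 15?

24

5080802322420178999616195956 in base 15 is 47D9666E8A0B2568CE3C3EC1, which has 24 digits.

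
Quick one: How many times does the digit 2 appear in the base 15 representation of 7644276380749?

7644276380749 in base 15 is D3CA26BE734.
The digit 2 appears 1 time.

1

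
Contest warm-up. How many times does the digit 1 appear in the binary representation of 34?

2

34 in base 2 is 100010.
The digit 1 appears 2 times.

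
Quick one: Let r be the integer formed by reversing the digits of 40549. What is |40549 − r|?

53955

Reverse of 40549 is 94504.
|40549 − 94504| = 53955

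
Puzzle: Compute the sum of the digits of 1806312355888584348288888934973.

1+8+0+6+3+1+2+3+5+5+8+8+8+5+8+4+3+4+8+2+8+8+8+8+8+9+3+4+9+7+3 = 167

167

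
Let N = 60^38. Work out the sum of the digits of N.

60^38 = 37131929274565927966219016601600000000000000000000000000000000000000
Sum of its 68 digits: 135.

135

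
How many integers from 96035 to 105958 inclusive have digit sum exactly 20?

428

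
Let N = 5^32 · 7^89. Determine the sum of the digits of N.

505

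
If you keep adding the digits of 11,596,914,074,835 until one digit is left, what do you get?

9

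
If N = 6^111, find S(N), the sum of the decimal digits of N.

387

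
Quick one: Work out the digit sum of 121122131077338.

42

1+2+1+1+2+2+1+3+1+0+7+7+3+3+8 = 42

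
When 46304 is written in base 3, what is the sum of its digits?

12

46304 in base 3 is 2100111222.
Digit sum: 2+1+0+0+1+1+1+2+2+2 = 12.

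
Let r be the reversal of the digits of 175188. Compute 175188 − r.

-706383

Reverse of 175188 is 881571.
175188 − 881571 = -706383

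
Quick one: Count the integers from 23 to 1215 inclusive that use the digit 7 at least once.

The integers in [23, 1215] that use the digit 7 at least once: 27, 37, 47, 57, 67, 70, …, 1197, 1207.
308 qualify.

308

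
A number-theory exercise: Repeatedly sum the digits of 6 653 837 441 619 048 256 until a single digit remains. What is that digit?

6+6+5+3+8+3+7+4+4+1+6+1+9+0+4+8+2+5+6 = 88
8+8 = 16
1+6 = 7
(Equivalently, 6 653 837 441 619 048 256 mod 9 = 7.)

7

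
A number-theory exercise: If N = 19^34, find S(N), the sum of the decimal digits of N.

172

19^34 = 30034640110980377619945846078500632729311721
Sum of its 44 digits: 172.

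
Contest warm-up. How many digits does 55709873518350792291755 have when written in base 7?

55709873518350792291755 in base 7 is 563534624411145200140461401, which has 27 digits.

27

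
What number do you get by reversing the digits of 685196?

691586

Reversing 685196 gives 691586.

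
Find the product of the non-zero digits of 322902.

216

3×2×2×9×2 = 216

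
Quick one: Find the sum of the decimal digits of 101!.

639

101! = 9425947759838359420851623124482936749562312794702543768327889353416977599316221476503087861591808346911623490003549599583369706302603264000000000000000000000000
Sum of its 160 digits: 639.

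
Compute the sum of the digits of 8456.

23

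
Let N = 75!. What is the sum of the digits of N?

432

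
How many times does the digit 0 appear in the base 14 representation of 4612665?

2

4612665 in base 14 is 881001.
The digit 0 appears 2 times.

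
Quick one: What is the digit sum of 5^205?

5^205 = 194469227433160678348252001680628882518445380272536472909409894212178088563605732536998275722678550529905205923597577566397376358509063720703125
Sum of its 144 digits: 662.

662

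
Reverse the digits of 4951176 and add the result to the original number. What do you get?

11662770

Reverse of 4951176 is 6711594.
4951176 + 6711594 = 11662770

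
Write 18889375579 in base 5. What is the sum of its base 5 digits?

27

18889375579 in base 5 is 302141140004304.
Digit sum: 3+0+2+1+4+1+1+4+0+0+0+4+3+0+4 = 27.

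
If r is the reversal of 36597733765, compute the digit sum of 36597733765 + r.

41

Reversal of 36597733765 is 56733779563; 36597733765 + 56733779563 = 93331513328.
Digit sum of 93331513328: 9+3+3+3+1+5+1+3+3+2+8 = 41.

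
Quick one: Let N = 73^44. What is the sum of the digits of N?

73^44 = 9687369058164125853307735924047630443938791496606281580842909489563923061541308641
Sum of its 82 digits: 379.

379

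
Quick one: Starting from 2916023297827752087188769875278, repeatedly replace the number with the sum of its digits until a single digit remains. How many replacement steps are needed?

2916023297827752087188769875278 → 163 → 10 → 1 (3 steps)

3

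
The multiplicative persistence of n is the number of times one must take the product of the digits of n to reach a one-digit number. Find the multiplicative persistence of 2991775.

2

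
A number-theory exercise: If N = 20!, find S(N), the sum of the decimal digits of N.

54

20! = 2432902008176640000
Sum of its 19 digits: 54.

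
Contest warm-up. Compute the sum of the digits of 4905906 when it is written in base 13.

4905906 in base 13 is 102A005.
Digit sum: 1+0+2+10+0+0+5 = 18.

18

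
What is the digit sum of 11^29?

140

11^29 = 1586309297171491574414436704891
Sum of its 31 digits: 140.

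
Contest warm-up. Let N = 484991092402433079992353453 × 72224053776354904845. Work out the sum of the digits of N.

484991092402433079992353453 × 72224053776354904845 = 35028022738726437491084511648148847331422179785
Sum of its 47 digits: 204.

204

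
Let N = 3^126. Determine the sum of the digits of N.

3^126 = 1310020508637620352391208095712502073964245732475093456566329
Sum of its 61 digits: 234.

234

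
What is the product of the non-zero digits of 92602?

9×2×6×2 = 216

216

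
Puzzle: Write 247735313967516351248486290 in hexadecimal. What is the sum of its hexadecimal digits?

190

247735313967516351248486290 in base 16 is CCEBFE47BE5506FC304F92.
Digit sum: 12+12+14+11+15+14+4+7+11+14+5+5+0+6+15+12+3+0+4+15+9+2 = 190.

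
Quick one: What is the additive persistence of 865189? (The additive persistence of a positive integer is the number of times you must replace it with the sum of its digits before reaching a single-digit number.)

865189 → 37 → 10 → 1 (3 steps)

3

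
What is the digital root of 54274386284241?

6

5+4+2+7+4+3+8+6+2+8+4+2+4+1 = 60
6+0 = 6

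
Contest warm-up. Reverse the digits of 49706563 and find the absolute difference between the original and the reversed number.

Reverse of 49706563 is 36560794.
|49706563 − 36560794| = 13145769

13145769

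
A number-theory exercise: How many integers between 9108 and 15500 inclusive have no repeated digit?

1954

The integers in [9108, 15500] that have no repeated digit: 9108, 9120, 9123, 9124, 9125, 9126, …, 15497, 15498.
1954 qualify.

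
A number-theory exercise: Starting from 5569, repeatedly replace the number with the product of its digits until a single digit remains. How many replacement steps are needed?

5569 → 1350 → 0 (2 steps)

2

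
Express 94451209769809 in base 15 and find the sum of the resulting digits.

109

94451209769809 in base 15 is ADBD5CDE0774.
Digit sum: 10+13+11+13+5+12+13+14+0+7+7+4 = 109.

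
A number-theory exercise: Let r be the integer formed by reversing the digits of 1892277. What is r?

7722981

Reversing 1892277 gives 7722981.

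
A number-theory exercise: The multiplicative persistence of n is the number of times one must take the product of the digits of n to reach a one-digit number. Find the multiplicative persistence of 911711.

911711 → 63 → 18 → 8 (3 steps)

3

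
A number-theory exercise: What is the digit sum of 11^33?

143

11^33 = 23225154419887808141001767796309131
Sum of its 35 digits: 143.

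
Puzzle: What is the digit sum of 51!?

198

51! = 1551118753287382280224243016469303211063259720016986112000000000000
Sum of its 67 digits: 198.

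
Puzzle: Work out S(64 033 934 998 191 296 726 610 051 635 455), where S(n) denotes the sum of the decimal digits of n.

142

6+4+0+3+3+9+3+4+9+9+8+1+9+1+2+9+6+7+2+6+6+1+0+0+5+1+6+3+5+4+5+5 = 142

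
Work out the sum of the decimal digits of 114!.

114! = 2543559733472187557120132004189335234812341496026552301496526393412538629248600474981599398141467853800514886431180030568224218435400019580180261753940817530060800000000000000000000000000
Sum of its 187 digits: 648.

648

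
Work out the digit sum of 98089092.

45

9+8+0+8+9+0+9+2 = 45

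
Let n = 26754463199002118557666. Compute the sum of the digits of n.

103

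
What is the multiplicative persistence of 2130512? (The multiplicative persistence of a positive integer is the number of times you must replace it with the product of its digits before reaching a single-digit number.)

2130512 → 0 (1 step)

1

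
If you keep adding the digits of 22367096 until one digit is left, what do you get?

2+2+3+6+7+0+9+6 = 35
3+5 = 8

8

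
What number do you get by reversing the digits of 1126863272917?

7192723686211

Reversing 1126863272917 gives 7192723686211.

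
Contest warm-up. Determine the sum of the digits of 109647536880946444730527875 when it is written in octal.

109647536880946444730527875 in base 8 is 55262611611735610455503470203.
Digit sum: 5+5+2+6+2+6+1+1+6+1+1+7+3+5+6+1+0+4+5+5+5+0+3+4+7+0+2+0+3 = 96.

96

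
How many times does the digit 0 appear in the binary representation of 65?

65 in base 2 is 1000001.
The digit 0 appears 5 times.

5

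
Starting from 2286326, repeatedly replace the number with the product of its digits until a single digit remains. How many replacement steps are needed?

3

2286326 → 6912 → 108 → 0 (3 steps)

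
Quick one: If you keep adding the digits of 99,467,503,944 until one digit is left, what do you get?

9+9+4+6+7+5+0+3+9+4+4 = 60
6+0 = 6

6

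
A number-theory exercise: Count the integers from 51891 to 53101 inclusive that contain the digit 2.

1039

The integers in [51891, 53101] that contain the digit 2: 51892, 51902, 51912, 51920, 51921, 51922, …, 53082, 53092.
1039 qualify.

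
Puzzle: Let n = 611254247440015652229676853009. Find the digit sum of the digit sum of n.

8

First digit sum: 116.
1+1+6 = 8.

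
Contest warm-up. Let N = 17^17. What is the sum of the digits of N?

98

17^17 = 827240261886336764177
Sum of its 21 digits: 98.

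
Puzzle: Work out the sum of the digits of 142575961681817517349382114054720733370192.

172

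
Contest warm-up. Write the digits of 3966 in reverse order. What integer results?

6693

Reversing 3966 gives 6693.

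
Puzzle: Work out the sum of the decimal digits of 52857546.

42

5+2+8+5+7+5+4+6 = 42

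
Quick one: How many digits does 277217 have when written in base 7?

7

277217 in base 7 is 2233133, which has 7 digits.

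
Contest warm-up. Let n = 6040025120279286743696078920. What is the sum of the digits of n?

6+0+4+0+0+2+5+1+2+0+2+7+9+2+8+6+7+4+3+6+9+6+0+7+8+9+2+0 = 115

115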